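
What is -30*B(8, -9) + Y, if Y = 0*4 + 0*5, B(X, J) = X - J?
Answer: -510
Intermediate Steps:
Y = 0 (Y = 0 + 0 = 0)
-30*B(8, -9) + Y = -30*(8 - 1*(-9)) + 0 = -30*(8 + 9) + 0 = -30*17 + 0 = -510 + 0 = -510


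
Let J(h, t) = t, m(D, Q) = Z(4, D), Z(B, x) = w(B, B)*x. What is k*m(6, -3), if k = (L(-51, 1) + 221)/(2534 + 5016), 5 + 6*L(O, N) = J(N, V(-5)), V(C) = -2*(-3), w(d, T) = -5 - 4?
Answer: -11943/7550 ≈ -1.5819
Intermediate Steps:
w(d, T) = -9
Z(B, x) = -9*x
m(D, Q) = -9*D
V(C) = 6
L(O, N) = ⅙ (L(O, N) = -⅚ + (⅙)*6 = -⅚ + 1 = ⅙)
k = 1327/45300 (k = (⅙ + 221)/(2534 + 5016) = (1327/6)/7550 = (1327/6)*(1/7550) = 1327/45300 ≈ 0.029294)
k*m(6, -3) = 1327*(-9*6)/45300 = (1327/45300)*(-54) = -11943/7550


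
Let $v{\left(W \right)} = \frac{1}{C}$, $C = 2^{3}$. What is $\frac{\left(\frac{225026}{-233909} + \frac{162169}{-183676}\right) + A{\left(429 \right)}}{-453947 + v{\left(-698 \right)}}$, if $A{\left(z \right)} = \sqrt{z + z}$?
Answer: $\frac{158529328394}{39006265422839325} - \frac{8 \sqrt{858}}{3631575} \approx -6.0462 \cdot 10^{-5}$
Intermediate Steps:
$C = 8$
$v{\left(W \right)} = \frac{1}{8}$
$A{\left(z \right)} = \sqrt{2} \sqrt{z}$ ($A{\left(z \right)} = \sqrt{2 z} = \sqrt{2} \sqrt{z}$)
$\frac{\left(\frac{225026}{-233909} + \frac{162169}{-183676}\right) + A{\left(429 \right)}}{-453947 + v{\left(-698 \right)}} = \frac{\left(\frac{225026}{-233909} + \frac{162169}{-183676}\right) + \sqrt{2} \sqrt{429}}{-453947 + \frac{1}{8}} = \frac{\left(225026 \left(- \frac{1}{233909}\right) + 162169 \left(- \frac{1}{183676}\right)\right) + \sqrt{858}}{- \frac{3631575}{8}} = \left(\left(- \frac{225026}{233909} - \frac{162169}{183676}\right) + \sqrt{858}\right) \left(- \frac{8}{3631575}\right) = \left(- \frac{79264664197}{42963469484} + \sqrt{858}\right) \left(- \frac{8}{3631575}\right) = \frac{158529328394}{39006265422839325} - \frac{8 \sqrt{858}}{3631575}$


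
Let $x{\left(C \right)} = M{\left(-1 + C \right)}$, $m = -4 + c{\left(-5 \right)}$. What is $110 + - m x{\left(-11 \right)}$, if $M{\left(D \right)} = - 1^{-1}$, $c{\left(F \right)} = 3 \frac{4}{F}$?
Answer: $\frac{518}{5} \approx 103.6$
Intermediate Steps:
$c{\left(F \right)} = \frac{12}{F}$
$M{\left(D \right)} = -1$ ($M{\left(D \right)} = \left(-1\right) 1 = -1$)
$m = - \frac{32}{5}$ ($m = -4 + \frac{12}{-5} = -4 + 12 \left(- \frac{1}{5}\right) = -4 - \frac{12}{5} = - \frac{32}{5} \approx -6.4$)
$x{\left(C \right)} = -1$
$110 + - m x{\left(-11 \right)} = 110 + \left(-1\right) \left(- \frac{32}{5}\right) \left(-1\right) = 110 + \frac{32}{5} \left(-1\right) = 110 - \frac{32}{5} = \frac{518}{5}$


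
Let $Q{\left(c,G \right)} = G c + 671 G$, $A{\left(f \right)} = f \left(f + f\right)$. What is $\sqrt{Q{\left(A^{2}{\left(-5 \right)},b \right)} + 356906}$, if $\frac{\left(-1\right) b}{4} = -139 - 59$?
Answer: $\sqrt{2868338} \approx 1693.6$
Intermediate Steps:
$A{\left(f \right)} = 2 f^{2}$ ($A{\left(f \right)} = f 2 f = 2 f^{2}$)
$b = 792$ ($b = - 4 \left(-139 - 59\right) = \left(-4\right) \left(-198\right) = 792$)
$Q{\left(c,G \right)} = 671 G + G c$
$\sqrt{Q{\left(A^{2}{\left(-5 \right)},b \right)} + 356906} = \sqrt{792 \left(671 + \left(2 \left(-5\right)^{2}\right)^{2}\right) + 356906} = \sqrt{792 \left(671 + \left(2 \cdot 25\right)^{2}\right) + 356906} = \sqrt{792 \left(671 + 50^{2}\right) + 356906} = \sqrt{792 \left(671 + 2500\right) + 356906} = \sqrt{792 \cdot 3171 + 356906} = \sqrt{2511432 + 356906} = \sqrt{2868338}$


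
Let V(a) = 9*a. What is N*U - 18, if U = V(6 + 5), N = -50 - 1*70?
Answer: -11898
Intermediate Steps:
N = -120 (N = -50 - 70 = -120)
U = 99 (U = 9*(6 + 5) = 9*11 = 99)
N*U - 18 = -120*99 - 18 = -11880 - 18 = -11898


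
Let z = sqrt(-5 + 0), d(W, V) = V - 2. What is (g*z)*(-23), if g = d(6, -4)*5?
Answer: 690*I*sqrt(5) ≈ 1542.9*I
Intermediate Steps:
d(W, V) = -2 + V
g = -30 (g = (-2 - 4)*5 = -6*5 = -30)
z = I*sqrt(5) (z = sqrt(-5) = I*sqrt(5) ≈ 2.2361*I)
(g*z)*(-23) = -30*I*sqrt(5)*(-23) = 690*I*sqrt(5)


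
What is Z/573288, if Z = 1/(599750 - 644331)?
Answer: -1/25557752328 ≈ -3.9127e-11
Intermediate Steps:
Z = -1/44581 (Z = 1/(-44581) = -1/44581 ≈ -2.2431e-5)
Z/573288 = -1/44581/573288 = -1/44581*1/573288 = -1/25557752328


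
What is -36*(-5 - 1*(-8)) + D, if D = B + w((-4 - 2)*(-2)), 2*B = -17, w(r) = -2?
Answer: -237/2 ≈ -118.50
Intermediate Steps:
B = -17/2 (B = (½)*(-17) = -17/2 ≈ -8.5000)
D = -21/2 (D = -17/2 - 2 = -21/2 ≈ -10.500)
-36*(-5 - 1*(-8)) + D = -36*(-5 - 1*(-8)) - 21/2 = -36*(-5 + 8) - 21/2 = -36*3 - 21/2 = -108 - 21/2 = -237/2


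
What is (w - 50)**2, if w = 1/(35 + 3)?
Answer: 3606201/1444 ≈ 2497.4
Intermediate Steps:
w = 1/38 ≈ 0.026316
(w - 50)**2 = (1/38 - 50)**2 = (-1899/38)**2 = 3606201/1444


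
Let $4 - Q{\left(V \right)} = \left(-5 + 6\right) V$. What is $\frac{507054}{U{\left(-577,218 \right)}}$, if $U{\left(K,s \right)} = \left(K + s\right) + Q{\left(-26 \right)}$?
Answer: $- \frac{507054}{329} \approx -1541.2$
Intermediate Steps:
$Q{\left(V \right)} = 4 - V$ ($Q{\left(V \right)} = 4 - \left(-5 + 6\right) V = 4 - 1 V = 4 - V$)
$U{\left(K,s \right)} = 30 + K + s$ ($U{\left(K,s \right)} = \left(K + s\right) + \left(4 - -26\right) = \left(K + s\right) + \left(4 + 26\right) = \left(K + s\right) + 30 = 30 + K + s$)
$\frac{507054}{U{\left(-577,218 \right)}} = \frac{507054}{30 - 577 + 218} = \frac{507054}{-329} = 507054 \left(- \frac{1}{329}\right) = - \frac{507054}{329}$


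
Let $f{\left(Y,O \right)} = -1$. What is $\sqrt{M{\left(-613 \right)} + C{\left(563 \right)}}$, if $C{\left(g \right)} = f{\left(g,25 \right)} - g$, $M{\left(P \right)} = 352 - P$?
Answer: $\sqrt{401} \approx 20.025$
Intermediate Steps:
$C{\left(g \right)} = -1 - g$
$\sqrt{M{\left(-613 \right)} + C{\left(563 \right)}} = \sqrt{\left(352 - -613\right) - 564} = \sqrt{\left(352 + 613\right) - 564} = \sqrt{965 - 564} = \sqrt{401}$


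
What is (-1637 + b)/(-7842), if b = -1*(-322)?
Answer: 1315/7842 ≈ 0.16769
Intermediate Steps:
b = 322
(-1637 + b)/(-7842) = (-1637 + 322)/(-7842) = -1315*(-1/7842) = 1315/7842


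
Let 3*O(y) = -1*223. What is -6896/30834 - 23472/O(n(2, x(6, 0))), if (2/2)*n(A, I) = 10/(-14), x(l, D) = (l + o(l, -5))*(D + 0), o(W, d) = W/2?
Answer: 1084834568/3437991 ≈ 315.54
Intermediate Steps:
o(W, d) = W/2 (o(W, d) = W*(1/2) = W/2)
x(l, D) = 3*D*l/2 (x(l, D) = (l + l/2)*(D + 0) = (3*l/2)*D = 3*D*l/2)
n(A, I) = -5/7 (n(A, I) = 10/(-14) = 10*(-1/14) = -5/7)
O(y) = -223/3 (O(y) = (-1*223)/3 = (1/3)*(-223) = -223/3)
-6896/30834 - 23472/O(n(2, x(6, 0))) = -6896/30834 - 23472/(-223/3) = -6896*1/30834 - 23472*(-3/223) = -3448/15417 + 70416/223 = 1084834568/3437991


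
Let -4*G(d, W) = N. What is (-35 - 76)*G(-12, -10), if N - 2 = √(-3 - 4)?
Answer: 111/2 + 111*I*√7/4 ≈ 55.5 + 73.42*I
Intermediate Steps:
N = 2 + I*√7 (N = 2 + √(-3 - 4) = 2 + √(-7) = 2 + I*√7 ≈ 2.0 + 2.6458*I)
G(d, W) = -½ - I*√7/4 (G(d, W) = -(2 + I*√7)/4 = -½ - I*√7/4)
(-35 - 76)*G(-12, -10) = (-35 - 76)*(-½ - I*√7/4) = -111*(-½ - I*√7/4) = 111/2 + 111*I*√7/4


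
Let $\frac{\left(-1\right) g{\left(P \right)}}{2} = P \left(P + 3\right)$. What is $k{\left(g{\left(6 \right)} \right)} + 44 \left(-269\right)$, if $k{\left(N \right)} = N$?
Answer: $-11944$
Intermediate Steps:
$g{\left(P \right)} = - 2 P \left(3 + P\right)$ ($g{\left(P \right)} = - 2 P \left(P + 3\right) = - 2 P \left(3 + P\right)$)
$k{\left(g{\left(6 \right)} \right)} + 44 \left(-269\right) = \left(-2\right) 6 \left(3 + 6\right) + 44 \left(-269\right) = \left(-2\right) 6 \cdot 9 - 11836 = -108 - 11836 = -11944$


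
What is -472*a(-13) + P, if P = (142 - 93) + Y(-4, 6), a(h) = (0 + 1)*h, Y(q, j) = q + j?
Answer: 6187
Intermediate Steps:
Y(q, j) = j + q
a(h) = h (a(h) = 1*h = h)
P = 51 (P = (142 - 93) + (6 - 4) = 49 + 2 = 51)
-472*a(-13) + P = -472*(-13) + 51 = 6136 + 51 = 6187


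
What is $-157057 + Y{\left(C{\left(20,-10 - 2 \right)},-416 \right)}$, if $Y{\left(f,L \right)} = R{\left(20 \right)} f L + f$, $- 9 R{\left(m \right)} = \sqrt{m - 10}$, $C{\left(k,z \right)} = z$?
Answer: $-157069 - \frac{1664 \sqrt{10}}{3} \approx -1.5882 \cdot 10^{5}$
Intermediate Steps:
$R{\left(m \right)} = - \frac{\sqrt{-10 + m}}{9}$ ($R{\left(m \right)} = - \frac{\sqrt{m - 10}}{9} = - \frac{\sqrt{-10 + m}}{9}$)
$Y{\left(f,L \right)} = f - \frac{L f \sqrt{10}}{9}$ ($Y{\left(f,L \right)} = - \frac{\sqrt{-10 + 20}}{9} f L + f = - \frac{\sqrt{10}}{9} f L + f = - \frac{f \sqrt{10}}{9} L + f = - \frac{L f \sqrt{10}}{9} + f = f - \frac{L f \sqrt{10}}{9}$)
$-157057 + Y{\left(C{\left(20,-10 - 2 \right)},-416 \right)} = -157057 + \frac{\left(-10 - 2\right) \left(9 - - 416 \sqrt{10}\right)}{9} = -157057 + \frac{\left(-10 - 2\right) \left(9 + 416 \sqrt{10}\right)}{9} = -157057 + \frac{1}{9} \left(-12\right) \left(9 + 416 \sqrt{10}\right) = -157057 - \left(12 + \frac{1664 \sqrt{10}}{3}\right) = -157069 - \frac{1664 \sqrt{10}}{3}$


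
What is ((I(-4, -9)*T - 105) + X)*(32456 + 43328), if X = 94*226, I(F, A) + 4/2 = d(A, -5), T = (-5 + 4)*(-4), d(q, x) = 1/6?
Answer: 4804326680/3 ≈ 1.6014e+9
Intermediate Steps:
d(q, x) = ⅙
T = 4 (T = -1*(-4) = 4)
I(F, A) = -11/6 (I(F, A) = -2 + ⅙ = -11/6)
X = 21244
((I(-4, -9)*T - 105) + X)*(32456 + 43328) = ((-11/6*4 - 105) + 21244)*(32456 + 43328) = ((-22/3 - 105) + 21244)*75784 = (-337/3 + 21244)*75784 = (63395/3)*75784 = 4804326680/3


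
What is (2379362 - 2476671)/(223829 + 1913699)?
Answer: -97309/2137528 ≈ -0.045524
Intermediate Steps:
(2379362 - 2476671)/(223829 + 1913699) = -97309/2137528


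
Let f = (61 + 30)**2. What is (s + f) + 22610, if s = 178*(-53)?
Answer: 21457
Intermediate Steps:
s = -9434
f = 8281 (f = 91**2 = 8281)
(s + f) + 22610 = (-9434 + 8281) + 22610 = -1153 + 22610 = 21457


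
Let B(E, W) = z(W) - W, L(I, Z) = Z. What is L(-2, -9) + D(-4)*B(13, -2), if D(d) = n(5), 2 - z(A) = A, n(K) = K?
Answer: 21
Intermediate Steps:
z(A) = 2 - A
D(d) = 5
B(E, W) = 2 - 2*W (B(E, W) = (2 - W) - W = 2 - 2*W)
L(-2, -9) + D(-4)*B(13, -2) = -9 + 5*(2 - 2*(-2)) = -9 + 5*(2 + 4) = -9 + 5*6 = -9 + 30 = 21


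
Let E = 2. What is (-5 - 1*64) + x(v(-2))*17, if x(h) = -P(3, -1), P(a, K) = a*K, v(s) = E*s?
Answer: -18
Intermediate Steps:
v(s) = 2*s
P(a, K) = K*a
x(h) = 3 (x(h) = -(-1)*3 = -1*(-3) = 3)
(-5 - 1*64) + x(v(-2))*17 = (-5 - 1*64) + 3*17 = (-5 - 64) + 51 = -69 + 51 = -18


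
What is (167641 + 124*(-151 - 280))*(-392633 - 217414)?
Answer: -69665537259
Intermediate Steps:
(167641 + 124*(-151 - 280))*(-392633 - 217414) = (167641 + 124*(-431))*(-610047) = (167641 - 53444)*(-610047) = 114197*(-610047) = -69665537259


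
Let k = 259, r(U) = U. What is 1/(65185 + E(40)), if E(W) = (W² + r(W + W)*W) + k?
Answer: 1/70244 ≈ 1.4236e-5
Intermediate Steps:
E(W) = 259 + 3*W² (E(W) = (W² + (W + W)*W) + 259 = (W² + (2*W)*W) + 259 = (W² + 2*W²) + 259 = 3*W² + 259 = 259 + 3*W²)
1/(65185 + E(40)) = 1/(65185 + (259 + 3*40²)) = 1/(65185 + (259 + 3*1600)) = 1/(65185 + (259 + 4800)) = 1/(65185 + 5059) = 1/70244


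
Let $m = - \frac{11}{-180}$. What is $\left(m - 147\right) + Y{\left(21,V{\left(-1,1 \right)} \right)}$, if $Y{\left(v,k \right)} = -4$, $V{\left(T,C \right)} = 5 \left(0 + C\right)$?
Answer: $- \frac{27169}{180} \approx -150.94$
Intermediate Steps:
$m = \frac{11}{180}$ ($m = \left(-11\right) \left(- \frac{1}{180}\right) = \frac{11}{180} \approx 0.061111$)
$V{\left(T,C \right)} = 5 C$
$\left(m - 147\right) + Y{\left(21,V{\left(-1,1 \right)} \right)} = \left(\frac{11}{180} - 147\right) - 4 = - \frac{26449}{180} - 4 = - \frac{27169}{180}$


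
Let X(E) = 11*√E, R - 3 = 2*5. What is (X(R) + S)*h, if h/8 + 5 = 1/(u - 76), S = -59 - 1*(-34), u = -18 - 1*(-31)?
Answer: 63200/63 - 27808*√13/63 ≈ -588.30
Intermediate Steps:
u = 13 (u = -18 + 31 = 13)
S = -25 (S = -59 + 34 = -25)
h = -2528/63 (h = -40 + 8/(13 - 76) = -40 + 8/(-63) = -40 + 8*(-1/63) = -40 - 8/63 = -2528/63 ≈ -40.127)
R = 13 (R = 3 + 2*5 = 3 + 10 = 13)
(X(R) + S)*h = (11*√13 - 25)*(-2528/63) = (-25 + 11*√13)*(-2528/63) = 63200/63 - 27808*√13/63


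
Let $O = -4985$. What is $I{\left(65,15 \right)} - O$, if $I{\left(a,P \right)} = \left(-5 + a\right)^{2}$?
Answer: $8585$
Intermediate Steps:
$I{\left(65,15 \right)} - O = \left(-5 + 65\right)^{2} - -4985 = 60^{2} + 4985 = 3600 + 4985 = 8585$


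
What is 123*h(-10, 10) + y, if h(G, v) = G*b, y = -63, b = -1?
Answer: 1167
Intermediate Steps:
h(G, v) = -G (h(G, v) = G*(-1) = -G)
123*h(-10, 10) + y = 123*(-1*(-10)) - 63 = 123*10 - 63 = 1230 - 63 = 1167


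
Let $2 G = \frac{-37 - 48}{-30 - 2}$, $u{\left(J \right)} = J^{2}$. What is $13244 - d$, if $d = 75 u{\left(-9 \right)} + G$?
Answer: $\frac{458731}{64} \approx 7167.7$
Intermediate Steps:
$G = \frac{85}{64}$ ($G = \frac{\left(-37 - 48\right) \frac{1}{-30 - 2}}{2} = \frac{\left(-85\right) \frac{1}{-32}}{2} = \frac{\left(-85\right) \left(- \frac{1}{32}\right)}{2} = \frac{1}{2} \cdot \frac{85}{32} = \frac{85}{64} \approx 1.3281$)
$d = \frac{388885}{64}$ ($d = 75 \left(-9\right)^{2} + \frac{85}{64} = 75 \cdot 81 + \frac{85}{64} = 6075 + \frac{85}{64} = \frac{388885}{64} \approx 6076.3$)
$13244 - d = 13244 - \frac{388885}{64} = \frac{458731}{64}$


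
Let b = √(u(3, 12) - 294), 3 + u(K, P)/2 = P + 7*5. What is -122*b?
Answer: -122*I*√206 ≈ -1751.0*I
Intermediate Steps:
u(K, P) = 64 + 2*P (u(K, P) = -6 + 2*(P + 7*5) = -6 + 2*(P + 35) = -6 + 2*(35 + P) = -6 + (70 + 2*P) = 64 + 2*P)
b = I*√206 (b = √((64 + 2*12) - 294) = √((64 + 24) - 294) = √(88 - 294) = √(-206) = I*√206 ≈ 14.353*I)
-122*b = -122*I*√206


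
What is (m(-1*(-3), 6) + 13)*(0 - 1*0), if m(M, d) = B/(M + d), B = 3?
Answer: 0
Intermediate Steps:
m(M, d) = 3/(M + d)
(m(-1*(-3), 6) + 13)*(0 - 1*0) = (3/(-1*(-3) + 6) + 13)*(0 - 1*0) = (3/(3 + 6) + 13)*(0 + 0) = (3/9 + 13)*0 = (3*(⅑) + 13)*0 = (⅓ + 13)*0 = (40/3)*0 = 0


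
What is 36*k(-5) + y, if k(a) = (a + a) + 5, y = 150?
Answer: -30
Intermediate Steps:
k(a) = 5 + 2*a (k(a) = 2*a + 5 = 5 + 2*a)
36*k(-5) + y = 36*(5 + 2*(-5)) + 150 = 36*(5 - 10) + 150 = 36*(-5) + 150 = -180 + 150 = -30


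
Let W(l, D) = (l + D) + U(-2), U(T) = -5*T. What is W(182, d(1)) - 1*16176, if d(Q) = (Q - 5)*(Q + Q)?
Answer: -15992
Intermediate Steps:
d(Q) = 2*Q*(-5 + Q) (d(Q) = (-5 + Q)*(2*Q) = 2*Q*(-5 + Q))
W(l, D) = 10 + D + l (W(l, D) = (l + D) - 5*(-2) = (D + l) + 10 = 10 + D + l)
W(182, d(1)) - 1*16176 = (10 + 2*1*(-5 + 1) + 182) - 1*16176 = (10 + 2*1*(-4) + 182) - 16176 = (10 - 8 + 182) - 16176 = 184 - 16176 = -15992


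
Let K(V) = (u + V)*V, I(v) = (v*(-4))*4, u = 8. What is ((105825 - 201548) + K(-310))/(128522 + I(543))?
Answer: -2103/119834 ≈ -0.017549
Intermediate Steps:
I(v) = -16*v (I(v) = -4*v*4 = -16*v)
K(V) = V*(8 + V) (K(V) = (8 + V)*V = V*(8 + V))
((105825 - 201548) + K(-310))/(128522 + I(543)) = ((105825 - 201548) - 310*(8 - 310))/(128522 - 16*543) = (-95723 - 310*(-302))/(128522 - 8688) = (-95723 + 93620)/119834 = -2103*1/119834 = -2103/119834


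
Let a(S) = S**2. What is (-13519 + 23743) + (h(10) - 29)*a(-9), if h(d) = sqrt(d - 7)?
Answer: 7875 + 81*sqrt(3) ≈ 8015.3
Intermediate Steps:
h(d) = sqrt(-7 + d)
(-13519 + 23743) + (h(10) - 29)*a(-9) = (-13519 + 23743) + (sqrt(-7 + 10) - 29)*(-9)**2 = 10224 + (sqrt(3) - 29)*81 = 10224 + (-29 + sqrt(3))*81 = 10224 + (-2349 + 81*sqrt(3)) = 7875 + 81*sqrt(3)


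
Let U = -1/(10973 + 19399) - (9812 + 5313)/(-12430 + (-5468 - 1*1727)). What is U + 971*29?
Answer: 134277163091/4768404 ≈ 28160.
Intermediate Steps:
U = 3674855/4768404 (U = -1/30372 - 15125/(-12430 + (-5468 - 1727)) = -1*1/30372 - 15125/(-12430 - 7195) = -1/30372 - 15125/(-19625) = -1/30372 - 15125*(-1)/19625 = -1/30372 - 1*(-121/157) = -1/30372 + 121/157 = 3674855/4768404 ≈ 0.77067)
U + 971*29 = 3674855/4768404 + 971*29 = 3674855/4768404 + 28159 = 134277163091/4768404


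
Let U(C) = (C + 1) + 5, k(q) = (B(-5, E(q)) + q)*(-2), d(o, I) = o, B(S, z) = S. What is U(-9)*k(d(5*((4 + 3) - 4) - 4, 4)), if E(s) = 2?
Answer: 36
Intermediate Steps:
k(q) = 10 - 2*q (k(q) = (-5 + q)*(-2) = 10 - 2*q)
U(C) = 6 + C (U(C) = (1 + C) + 5 = 6 + C)
U(-9)*k(d(5*((4 + 3) - 4) - 4, 4)) = (6 - 9)*(10 - 2*(5*((4 + 3) - 4) - 4)) = -3*(10 - 2*(5*(7 - 4) - 4)) = -3*(10 - 2*(5*3 - 4)) = -3*(10 - 2*(15 - 4)) = -3*(10 - 2*11) = -3*(10 - 22) = -3*(-12) = 36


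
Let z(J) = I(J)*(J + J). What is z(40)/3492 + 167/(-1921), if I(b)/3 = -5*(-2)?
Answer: 335603/559011 ≈ 0.60035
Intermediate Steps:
I(b) = 30 (I(b) = 3*(-5*(-2)) = 3*10 = 30)
z(J) = 60*J (z(J) = 30*(J + J) = 30*(2*J) = 60*J)
z(40)/3492 + 167/(-1921) = (60*40)/3492 + 167/(-1921) = 2400*(1/3492) + 167*(-1/1921) = 200/291 - 167/1921 = 335603/559011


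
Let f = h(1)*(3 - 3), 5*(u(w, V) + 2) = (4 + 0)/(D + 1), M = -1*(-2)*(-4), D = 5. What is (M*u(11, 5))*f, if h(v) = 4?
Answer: 0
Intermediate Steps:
M = -8 (M = 2*(-4) = -8)
u(w, V) = -28/15 (u(w, V) = -2 + ((4 + 0)/(5 + 1))/5 = -2 + (4/6)/5 = -2 + (4*(⅙))/5 = -2 + (⅕)*(⅔) = -2 + 2/15 = -28/15)
f = 0 (f = 4*(3 - 3) = 4*0 = 0)
(M*u(11, 5))*f = -8*(-28/15)*0 = (224/15)*0 = 0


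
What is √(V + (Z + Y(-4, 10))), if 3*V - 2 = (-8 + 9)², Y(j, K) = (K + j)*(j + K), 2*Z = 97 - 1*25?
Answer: √73 ≈ 8.5440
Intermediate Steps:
Z = 36 (Z = (97 - 1*25)/2 = (97 - 25)/2 = (½)*72 = 36)
Y(j, K) = (K + j)² (Y(j, K) = (K + j)*(K + j) = (K + j)²)
V = 1 (V = ⅔ + (-8 + 9)²/3 = ⅔ + (⅓)*1² = ⅔ + (⅓)*1 = ⅔ + ⅓ = 1)
√(V + (Z + Y(-4, 10))) = √(1 + (36 + (10 - 4)²)) = √(1 + (36 + 6²)) = √(1 + (36 + 36)) = √(1 + 72) = √73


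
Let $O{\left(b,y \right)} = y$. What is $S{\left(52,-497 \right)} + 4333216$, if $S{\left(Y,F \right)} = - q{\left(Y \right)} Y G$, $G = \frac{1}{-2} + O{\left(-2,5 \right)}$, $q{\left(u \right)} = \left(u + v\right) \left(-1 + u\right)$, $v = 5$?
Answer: $3652978$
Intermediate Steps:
$q{\left(u \right)} = \left(-1 + u\right) \left(5 + u\right)$ ($q{\left(u \right)} = \left(u + 5\right) \left(-1 + u\right) = \left(5 + u\right) \left(-1 + u\right) = \left(-1 + u\right) \left(5 + u\right)$)
$G = \frac{9}{2}$ ($G = \frac{1}{-2} + 5 = - \frac{1}{2} + 5 = \frac{9}{2} \approx 4.5$)
$S{\left(Y,F \right)} = \frac{9 Y \left(5 - Y^{2} - 4 Y\right)}{2}$ ($S{\left(Y,F \right)} = - (-5 + Y^{2} + 4 Y) Y \frac{9}{2} = \left(5 - Y^{2} - 4 Y\right) Y \frac{9}{2} = Y \left(5 - Y^{2} - 4 Y\right) \frac{9}{2} = \frac{9 Y \left(5 - Y^{2} - 4 Y\right)}{2}$)
$S{\left(52,-497 \right)} + 4333216 = \frac{9}{2} \cdot 52 \left(5 - 52^{2} - 208\right) + 4333216 = \frac{9}{2} \cdot 52 \left(5 - 2704 - 208\right) + 4333216 = \frac{9}{2} \cdot 52 \left(-2907\right) + 4333216 = -680238 + 4333216 = 3652978$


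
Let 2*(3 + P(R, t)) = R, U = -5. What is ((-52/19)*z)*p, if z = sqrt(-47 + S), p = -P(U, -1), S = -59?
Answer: -286*I*sqrt(106)/19 ≈ -154.98*I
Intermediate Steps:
P(R, t) = -3 + R/2
p = 11/2 (p = -(-3 + (1/2)*(-5)) = -(-3 - 5/2) = -1*(-11/2) = 11/2 ≈ 5.5000)
z = I*sqrt(106) (z = sqrt(-47 - 59) = sqrt(-106) = I*sqrt(106) ≈ 10.296*I)
((-52/19)*z)*p = ((-52/19)*(I*sqrt(106)))*(11/2) = ((-52*1/19)*(I*sqrt(106)))*(11/2) = -52*I*sqrt(106)/19*(11/2) = -286*I*sqrt(106)/19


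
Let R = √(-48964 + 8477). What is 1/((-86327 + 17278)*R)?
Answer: I*√40487/2795586863 ≈ 7.1975e-8*I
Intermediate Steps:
R = I*√40487 (R = √(-40487) = I*√40487 ≈ 201.21*I)
1/((-86327 + 17278)*R) = 1/((-86327 + 17278)*((I*√40487))) = (-I*√40487/40487)/(-69049) = -(-1)*I*√40487/2795586863 = I*√40487/2795586863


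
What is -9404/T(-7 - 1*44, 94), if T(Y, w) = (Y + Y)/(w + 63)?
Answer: 738214/51 ≈ 14475.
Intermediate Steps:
T(Y, w) = 2*Y/(63 + w) (T(Y, w) = (2*Y)/(63 + w) = 2*Y/(63 + w))
-9404/T(-7 - 1*44, 94) = -9404*(63 + 94)/(2*(-7 - 1*44)) = -9404*157/(2*(-7 - 44)) = -9404/(2*(-51)*(1/157)) = -9404/(-102/157) = -9404*(-157/102) = 738214/51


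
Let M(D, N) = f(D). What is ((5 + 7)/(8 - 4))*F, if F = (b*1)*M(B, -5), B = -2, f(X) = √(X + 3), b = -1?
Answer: -3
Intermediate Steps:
f(X) = √(3 + X)
M(D, N) = √(3 + D)
F = -1 (F = (-1*1)*√(3 - 2) = -√1 = -1*1 = -1)
((5 + 7)/(8 - 4))*F = ((5 + 7)/(8 - 4))*(-1) = (12/4)*(-1) = (12*(¼))*(-1) = 3*(-1) = -3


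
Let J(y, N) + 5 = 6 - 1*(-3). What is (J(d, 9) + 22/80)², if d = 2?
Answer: 29241/1600 ≈ 18.276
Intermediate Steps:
J(y, N) = 4 (J(y, N) = -5 + (6 - 1*(-3)) = -5 + (6 + 3) = -5 + 9 = 4)
(J(d, 9) + 22/80)² = (4 + 22/80)² = (4 + 22*(1/80))² = (4 + 11/40)² = (171/40)² = 29241/1600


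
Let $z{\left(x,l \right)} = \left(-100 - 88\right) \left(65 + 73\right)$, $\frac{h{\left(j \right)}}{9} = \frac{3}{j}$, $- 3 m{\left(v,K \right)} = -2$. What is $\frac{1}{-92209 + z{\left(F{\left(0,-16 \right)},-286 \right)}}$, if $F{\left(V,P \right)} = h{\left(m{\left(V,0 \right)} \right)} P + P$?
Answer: $- \frac{1}{118153} \approx -8.4636 \cdot 10^{-6}$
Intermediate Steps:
$m{\left(v,K \right)} = \frac{2}{3}$ ($m{\left(v,K \right)} = \left(- \frac{1}{3}\right) \left(-2\right) = \frac{2}{3}$)
$h{\left(j \right)} = \frac{27}{j}$ ($h{\left(j \right)} = 9 \frac{3}{j} = \frac{27}{j}$)
$F{\left(V,P \right)} = \frac{83 P}{2}$ ($F{\left(V,P \right)} = \frac{27}{\frac{2}{3}} P + P = 27 \cdot \frac{3}{2} P + P = \frac{81 P}{2} + P = \frac{83 P}{2}$)
$z{\left(x,l \right)} = -25944$ ($z{\left(x,l \right)} = \left(-188\right) 138 = -25944$)
$\frac{1}{-92209 + z{\left(F{\left(0,-16 \right)},-286 \right)}} = \frac{1}{-92209 - 25944} = \frac{1}{-118153} = - \frac{1}{118153}$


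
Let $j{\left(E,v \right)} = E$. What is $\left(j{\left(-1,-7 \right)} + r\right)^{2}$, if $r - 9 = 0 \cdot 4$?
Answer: $64$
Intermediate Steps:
$r = 9$ ($r = 9 + 0 \cdot 4 = 9 + 0 = 9$)
$\left(j{\left(-1,-7 \right)} + r\right)^{2} = \left(-1 + 9\right)^{2} = 8^{2} = 64$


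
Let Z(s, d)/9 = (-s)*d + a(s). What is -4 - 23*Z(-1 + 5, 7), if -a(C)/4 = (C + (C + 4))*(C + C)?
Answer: 85280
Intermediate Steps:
a(C) = -8*C*(4 + 2*C) (a(C) = -4*(C + (C + 4))*(C + C) = -4*(C + (4 + C))*2*C = -4*(4 + 2*C)*2*C = -8*C*(4 + 2*C))
Z(s, d) = -144*s*(2 + s) - 9*d*s (Z(s, d) = 9*((-s)*d - 16*s*(2 + s)) = 9*(-d*s - 16*s*(2 + s)) = -144*s*(2 + s) - 9*d*s)
-4 - 23*Z(-1 + 5, 7) = -4 - 207*(-1 + 5)*(-32 - 1*7 - 16*(-1 + 5)) = -4 - 207*4*(-32 - 7 - 16*4) = -4 - 207*4*(-32 - 7 - 64) = -4 - 207*4*(-103) = -4 - 23*(-3708) = -4 + 85284 = 85280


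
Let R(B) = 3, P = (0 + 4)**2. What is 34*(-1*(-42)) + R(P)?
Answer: 1431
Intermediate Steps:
P = 16 (P = 4**2 = 16)
34*(-1*(-42)) + R(P) = 34*(-1*(-42)) + 3 = 34*42 + 3 = 1428 + 3 = 1431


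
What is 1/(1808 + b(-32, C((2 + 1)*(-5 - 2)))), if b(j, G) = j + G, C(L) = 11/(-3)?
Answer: 3/5317 ≈ 0.00056423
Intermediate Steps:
C(L) = -11/3 (C(L) = 11*(-⅓) = -11/3)
b(j, G) = G + j
1/(1808 + b(-32, C((2 + 1)*(-5 - 2)))) = 1/(1808 + (-11/3 - 32)) = 1/(1808 - 107/3) = 1/(5317/3) = 3/5317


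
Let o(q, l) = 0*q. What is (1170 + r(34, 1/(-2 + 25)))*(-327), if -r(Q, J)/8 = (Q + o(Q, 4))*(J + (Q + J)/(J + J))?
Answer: 792185622/23 ≈ 3.4443e+7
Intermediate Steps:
o(q, l) = 0
r(Q, J) = -8*Q*(J + (J + Q)/(2*J)) (r(Q, J) = -8*(Q + 0)*(J + (Q + J)/(J + J)) = -8*Q*(J + (J + Q)/((2*J))) = -8*Q*(J + (J + Q)*(1/(2*J))) = -8*Q*(J + (J + Q)/(2*J)))
(1170 + r(34, 1/(-2 + 25)))*(-327) = (1170 + 4*34*(-1*34 - (1 + 2/(-2 + 25))/(-2 + 25))/1/(-2 + 25))*(-327) = (1170 + 4*34*(-34 - 1*(1 + 2/23)/23)/1/23)*(-327) = (1170 + 4*34*(-34 - 1*1/23*(1 + 2*(1/23)))/(1/23))*(-327) = (1170 + 4*34*23*(-34 - 1*1/23*(1 + 2/23)))*(-327) = (1170 + 4*34*23*(-34 - 1*1/23*25/23))*(-327) = (1170 + 4*34*23*(-34 - 25/529))*(-327) = (1170 + 4*34*23*(-18011/529))*(-327) = (1170 - 2449496/23)*(-327) = -2422586/23*(-327) = 792185622/23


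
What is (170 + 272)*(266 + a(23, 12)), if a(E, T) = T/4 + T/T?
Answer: 119340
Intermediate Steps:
a(E, T) = 1 + T/4 (a(E, T) = T*(¼) + 1 = T/4 + 1 = 1 + T/4)
(170 + 272)*(266 + a(23, 12)) = (170 + 272)*(266 + (1 + (¼)*12)) = 442*(266 + (1 + 3)) = 442*(266 + 4) = 442*270 = 119340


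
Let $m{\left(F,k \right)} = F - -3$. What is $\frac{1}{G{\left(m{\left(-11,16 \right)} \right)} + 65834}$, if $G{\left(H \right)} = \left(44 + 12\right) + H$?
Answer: $\frac{1}{65882} \approx 1.5179 \cdot 10^{-5}$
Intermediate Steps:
$m{\left(F,k \right)} = 3 + F$ ($m{\left(F,k \right)} = F + 3 = 3 + F$)
$G{\left(H \right)} = 56 + H$
$\frac{1}{G{\left(m{\left(-11,16 \right)} \right)} + 65834} = \frac{1}{\left(56 + \left(3 - 11\right)\right) + 65834} = \frac{1}{\left(56 - 8\right) + 65834} = \frac{1}{48 + 65834} = \frac{1}{65882}$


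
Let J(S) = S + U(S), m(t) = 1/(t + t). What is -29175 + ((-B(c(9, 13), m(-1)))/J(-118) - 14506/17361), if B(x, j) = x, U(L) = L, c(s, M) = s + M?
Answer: -59769367387/2048598 ≈ -29176.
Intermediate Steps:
c(s, M) = M + s
m(t) = 1/(2*t)
J(S) = 2*S (J(S) = S + S = 2*S)
-29175 + ((-B(c(9, 13), m(-1)))/J(-118) - 14506/17361) = -29175 + ((-(13 + 9))/((2*(-118))) - 14506/17361) = -29175 + (-1*22/(-236) - 14506*1/17361) = -29175 + (-22*(-1/236) - 14506/17361) = -29175 + (11/118 - 14506/17361) = -29175 - 1520737/2048598 = -59769367387/2048598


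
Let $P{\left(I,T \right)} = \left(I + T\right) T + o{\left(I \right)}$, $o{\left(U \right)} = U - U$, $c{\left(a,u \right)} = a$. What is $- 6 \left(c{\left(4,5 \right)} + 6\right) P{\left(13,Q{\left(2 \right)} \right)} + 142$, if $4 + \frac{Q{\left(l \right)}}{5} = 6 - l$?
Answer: $142$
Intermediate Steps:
$Q{\left(l \right)} = 10 - 5 l$ ($Q{\left(l \right)} = -20 + 5 \left(6 - l\right) = -20 - \left(-30 + 5 l\right) = 10 - 5 l$)
$o{\left(U \right)} = 0$
$P{\left(I,T \right)} = T \left(I + T\right)$ ($P{\left(I,T \right)} = \left(I + T\right) T + 0 = T \left(I + T\right) + 0 = T \left(I + T\right)$)
$- 6 \left(c{\left(4,5 \right)} + 6\right) P{\left(13,Q{\left(2 \right)} \right)} + 142 = - 6 \left(4 + 6\right) \left(10 - 10\right) \left(13 + \left(10 - 10\right)\right) + 142 = \left(-6\right) 10 \left(10 - 10\right) \left(13 + \left(10 - 10\right)\right) + 142 = - 60 \cdot 0 \left(13 + 0\right) + 142 = - 60 \cdot 0 \cdot 13 + 142 = \left(-60\right) 0 + 142 = 0 + 142 = 142$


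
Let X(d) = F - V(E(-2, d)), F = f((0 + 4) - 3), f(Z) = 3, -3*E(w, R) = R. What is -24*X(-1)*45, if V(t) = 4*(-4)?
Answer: -20520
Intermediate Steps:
E(w, R) = -R/3
F = 3
V(t) = -16
X(d) = 19 (X(d) = 3 - 1*(-16) = 3 + 16 = 19)
-24*X(-1)*45 = -24*19*45 = -456*45 = -20520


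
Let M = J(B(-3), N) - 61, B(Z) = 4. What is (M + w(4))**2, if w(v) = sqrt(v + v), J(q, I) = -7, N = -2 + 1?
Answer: 4632 - 272*sqrt(2) ≈ 4247.3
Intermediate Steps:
N = -1
w(v) = sqrt(2)*sqrt(v) (w(v) = sqrt(2*v) = sqrt(2)*sqrt(v))
M = -68 (M = -7 - 61 = -68)
(M + w(4))**2 = (-68 + sqrt(2)*sqrt(4))**2 = (-68 + sqrt(2)*2)**2 = (-68 + 2*sqrt(2))**2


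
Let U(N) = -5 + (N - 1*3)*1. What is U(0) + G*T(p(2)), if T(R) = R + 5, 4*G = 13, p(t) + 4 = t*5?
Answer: 111/4 ≈ 27.750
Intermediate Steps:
U(N) = -8 + N (U(N) = -5 + (N - 3)*1 = -5 + (-3 + N)*1 = -5 + (-3 + N) = -8 + N)
p(t) = -4 + 5*t (p(t) = -4 + t*5 = -4 + 5*t)
G = 13/4 (G = (¼)*13 = 13/4 ≈ 3.2500)
T(R) = 5 + R
U(0) + G*T(p(2)) = (-8 + 0) + 13*(5 + (-4 + 5*2))/4 = -8 + 13*(5 + (-4 + 10))/4 = -8 + 13*(5 + 6)/4 = -8 + (13/4)*11 = -8 + 143/4 = 111/4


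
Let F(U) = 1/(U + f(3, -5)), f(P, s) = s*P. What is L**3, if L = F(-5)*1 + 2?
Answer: 59319/8000 ≈ 7.4149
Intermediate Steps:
f(P, s) = P*s
F(U) = 1/(-15 + U) (F(U) = 1/(U + 3*(-5)) = 1/(U - 15) = 1/(-15 + U))
L = 39/20 (L = 1/(-15 - 5) + 2 = 1/(-20) + 2 = -1/20*1 + 2 = -1/20 + 2 = 39/20 ≈ 1.9500)
L**3 = (39/20)**3 = 59319/8000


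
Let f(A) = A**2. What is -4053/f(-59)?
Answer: -4053/3481 ≈ -1.1643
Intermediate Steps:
-4053/f(-59) = -4053/((-59)**2) = -4053/3481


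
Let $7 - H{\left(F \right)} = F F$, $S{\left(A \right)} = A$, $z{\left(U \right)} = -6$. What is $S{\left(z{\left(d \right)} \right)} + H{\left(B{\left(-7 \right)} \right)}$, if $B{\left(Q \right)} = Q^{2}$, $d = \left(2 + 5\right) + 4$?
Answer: $-2400$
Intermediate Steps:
$d = 11$ ($d = 7 + 4 = 11$)
$H{\left(F \right)} = 7 - F^{2}$ ($H{\left(F \right)} = 7 - F F = 7 - F^{2}$)
$S{\left(z{\left(d \right)} \right)} + H{\left(B{\left(-7 \right)} \right)} = -6 + \left(7 - \left(\left(-7\right)^{2}\right)^{2}\right) = -6 + \left(7 - 49^{2}\right) = -6 + \left(7 - 2401\right) = -6 - 2394 = -2400$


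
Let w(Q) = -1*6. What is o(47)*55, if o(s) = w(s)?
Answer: -330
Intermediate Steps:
w(Q) = -6
o(s) = -6
o(47)*55 = -6*55 = -330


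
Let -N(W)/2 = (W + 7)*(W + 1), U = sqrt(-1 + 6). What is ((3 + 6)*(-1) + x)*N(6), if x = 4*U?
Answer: 1638 - 728*sqrt(5) ≈ 10.143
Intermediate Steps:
U = sqrt(5) ≈ 2.2361
N(W) = -2*(1 + W)*(7 + W) (N(W) = -2*(W + 7)*(W + 1) = -2*(7 + W)*(1 + W) = -2*(1 + W)*(7 + W))
x = 4*sqrt(5) ≈ 8.9443
((3 + 6)*(-1) + x)*N(6) = ((3 + 6)*(-1) + 4*sqrt(5))*(-14 - 16*6 - 2*6**2) = (9*(-1) + 4*sqrt(5))*(-14 - 96 - 2*36) = (-9 + 4*sqrt(5))*(-14 - 96 - 72) = (-9 + 4*sqrt(5))*(-182) = 1638 - 728*sqrt(5)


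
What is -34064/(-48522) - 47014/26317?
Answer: -692375510/638476737 ≈ -1.0844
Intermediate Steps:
-34064/(-48522) - 47014/26317 = -34064*(-1/48522) - 47014*1/26317 = 17032/24261 - 47014/26317 = -692375510/638476737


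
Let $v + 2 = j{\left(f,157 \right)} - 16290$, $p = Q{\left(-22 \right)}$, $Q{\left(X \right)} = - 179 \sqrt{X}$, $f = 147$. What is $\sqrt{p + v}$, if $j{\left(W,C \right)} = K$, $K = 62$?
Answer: $\sqrt{-16230 - 179 i \sqrt{22}} \approx 3.2941 - 127.44 i$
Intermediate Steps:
$j{\left(W,C \right)} = 62$
$p = - 179 i \sqrt{22}$ ($p = - 179 \sqrt{-22} = - 179 i \sqrt{22} \approx - 839.58 i$)
$v = -16230$ ($v = -2 + \left(62 - 16290\right) = -2 - 16228 = -16230$)
$\sqrt{p + v} = \sqrt{- 179 i \sqrt{22} - 16230} = \sqrt{-16230 - 179 i \sqrt{22}}$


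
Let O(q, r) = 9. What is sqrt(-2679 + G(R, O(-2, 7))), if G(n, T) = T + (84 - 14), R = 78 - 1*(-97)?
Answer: 10*I*sqrt(26) ≈ 50.99*I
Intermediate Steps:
R = 175 (R = 78 + 97 = 175)
G(n, T) = 70 + T (G(n, T) = T + 70 = 70 + T)
sqrt(-2679 + G(R, O(-2, 7))) = sqrt(-2679 + (70 + 9)) = sqrt(-2679 + 79) = sqrt(-2600) = 10*I*sqrt(26)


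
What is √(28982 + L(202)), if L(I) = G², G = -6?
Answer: √29018 ≈ 170.35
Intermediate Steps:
L(I) = 36 (L(I) = (-6)² = 36)
√(28982 + L(202)) = √(28982 + 36) = √29018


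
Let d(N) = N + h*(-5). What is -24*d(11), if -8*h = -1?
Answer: -249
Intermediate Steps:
h = 1/8 (h = -1/8*(-1) = 1/8 ≈ 0.12500)
d(N) = -5/8 + N (d(N) = N + (1/8)*(-5) = N - 5/8 = -5/8 + N)
-24*d(11) = -24*(-5/8 + 11) = -24*83/8 = -249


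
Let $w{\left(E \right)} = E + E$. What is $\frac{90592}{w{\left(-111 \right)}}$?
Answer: $- \frac{45296}{111} \approx -408.07$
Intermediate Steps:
$w{\left(E \right)} = 2 E$
$\frac{90592}{w{\left(-111 \right)}} = \frac{90592}{2 \left(-111\right)} = \frac{90592}{-222} = 90592 \left(- \frac{1}{222}\right) = - \frac{45296}{111}$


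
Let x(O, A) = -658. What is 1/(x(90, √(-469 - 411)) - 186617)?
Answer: -1/187275 ≈ -5.3397e-6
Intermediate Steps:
1/(x(90, √(-469 - 411)) - 186617) = 1/(-658 - 186617) = 1/(-187275) = -1/187275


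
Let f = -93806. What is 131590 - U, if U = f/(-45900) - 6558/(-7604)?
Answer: 168849269158/1283175 ≈ 1.3159e+5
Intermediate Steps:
U = 3729092/1283175 (U = -93806/(-45900) - 6558/(-7604) = -93806*(-1/45900) - 6558*(-1/7604) = 2759/1350 + 3279/3802 = 3729092/1283175 ≈ 2.9061)
131590 - U = 131590 - 1*3729092/1283175 = 131590 - 3729092/1283175 = 168849269158/1283175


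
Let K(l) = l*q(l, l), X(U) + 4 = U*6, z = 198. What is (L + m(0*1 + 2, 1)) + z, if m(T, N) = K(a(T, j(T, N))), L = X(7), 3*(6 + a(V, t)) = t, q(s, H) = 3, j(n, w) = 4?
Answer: 222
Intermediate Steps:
a(V, t) = -6 + t/3
X(U) = -4 + 6*U (X(U) = -4 + U*6 = -4 + 6*U)
L = 38 (L = -4 + 6*7 = -4 + 42 = 38)
K(l) = 3*l (K(l) = l*3 = 3*l)
m(T, N) = -14 (m(T, N) = 3*(-6 + (⅓)*4) = 3*(-6 + 4/3) = 3*(-14/3) = -14)
(L + m(0*1 + 2, 1)) + z = (38 - 14) + 198 = 24 + 198 = 222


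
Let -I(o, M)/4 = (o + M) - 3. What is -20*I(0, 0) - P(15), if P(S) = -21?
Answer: -219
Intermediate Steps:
I(o, M) = 12 - 4*M - 4*o (I(o, M) = -4*((o + M) - 3) = -4*((M + o) - 3) = -4*(-3 + M + o) = 12 - 4*M - 4*o)
-20*I(0, 0) - P(15) = -20*(12 - 4*0 - 4*0) - 1*(-21) = -20*(12 + 0 + 0) + 21 = -20*12 + 21 = -240 + 21 = -219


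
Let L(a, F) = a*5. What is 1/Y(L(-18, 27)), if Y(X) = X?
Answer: -1/90 ≈ -0.011111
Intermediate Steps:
L(a, F) = 5*a
1/Y(L(-18, 27)) = 1/(5*(-18)) = 1/(-90) = -1/90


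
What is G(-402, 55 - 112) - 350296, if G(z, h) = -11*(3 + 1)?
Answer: -350340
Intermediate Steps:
G(z, h) = -44 (G(z, h) = -11*4 = -44)
G(-402, 55 - 112) - 350296 = -44 - 350296 = -350340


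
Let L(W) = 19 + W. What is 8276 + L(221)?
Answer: 8516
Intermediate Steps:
8276 + L(221) = 8276 + (19 + 221) = 8276 + 240 = 8516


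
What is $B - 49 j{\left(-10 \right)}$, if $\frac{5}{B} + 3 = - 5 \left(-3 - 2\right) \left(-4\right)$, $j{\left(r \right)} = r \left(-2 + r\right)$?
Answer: $- \frac{605645}{103} \approx -5880.0$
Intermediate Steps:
$B = - \frac{5}{103}$ ($B = \frac{5}{-3 + - 5 \left(-3 - 2\right) \left(-4\right)} = \frac{5}{-3 + \left(-5\right) \left(-5\right) \left(-4\right)} = \frac{5}{-3 + 25 \left(-4\right)} = \frac{5}{-3 - 100} = \frac{5}{-103} = 5 \left(- \frac{1}{103}\right) = - \frac{5}{103} \approx -0.048544$)
$B - 49 j{\left(-10 \right)} = - \frac{5}{103} - 49 \left(- 10 \left(-2 - 10\right)\right) = - \frac{5}{103} - 49 \left(\left(-10\right) \left(-12\right)\right) = - \frac{5}{103} - 5880 = - \frac{605645}{103}$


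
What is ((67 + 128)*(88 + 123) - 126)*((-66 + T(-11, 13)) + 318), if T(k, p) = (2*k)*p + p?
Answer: -861399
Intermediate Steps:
T(k, p) = p + 2*k*p (T(k, p) = 2*k*p + p = p + 2*k*p)
((67 + 128)*(88 + 123) - 126)*((-66 + T(-11, 13)) + 318) = ((67 + 128)*(88 + 123) - 126)*((-66 + 13*(1 + 2*(-11))) + 318) = (195*211 - 126)*((-66 + 13*(1 - 22)) + 318) = (41145 - 126)*((-66 + 13*(-21)) + 318) = 41019*((-66 - 273) + 318) = 41019*(-339 + 318) = 41019*(-21) = -861399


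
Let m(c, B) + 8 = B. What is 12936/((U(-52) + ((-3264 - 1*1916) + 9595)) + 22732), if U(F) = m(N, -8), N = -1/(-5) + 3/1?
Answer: 12936/27131 ≈ 0.47680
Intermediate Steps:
N = 16/5 (N = -1*(-⅕) + 3*1 = ⅕ + 3 = 16/5 ≈ 3.2000)
m(c, B) = -8 + B
U(F) = -16 (U(F) = -8 - 8 = -16)
12936/((U(-52) + ((-3264 - 1*1916) + 9595)) + 22732) = 12936/((-16 + ((-3264 - 1*1916) + 9595)) + 22732) = 12936/((-16 + ((-3264 - 1916) + 9595)) + 22732) = 12936/((-16 + (-5180 + 9595)) + 22732) = 12936/((-16 + 4415) + 22732) = 12936/(4399 + 22732) = 12936/27131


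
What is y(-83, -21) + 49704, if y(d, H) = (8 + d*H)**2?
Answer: 3115705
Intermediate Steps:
y(d, H) = (8 + H*d)**2
y(-83, -21) + 49704 = (8 - 21*(-83))**2 + 49704 = (8 + 1743)**2 + 49704 = 1751**2 + 49704 = 3066001 + 49704 = 3115705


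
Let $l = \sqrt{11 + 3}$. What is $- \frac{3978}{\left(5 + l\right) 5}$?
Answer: $- \frac{3978}{11} + \frac{3978 \sqrt{14}}{55} \approx -91.012$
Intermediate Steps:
$l = \sqrt{14} \approx 3.7417$
$- \frac{3978}{\left(5 + l\right) 5} = - \frac{3978}{\left(5 + \sqrt{14}\right) 5} = - \frac{3978}{25 + 5 \sqrt{14}}$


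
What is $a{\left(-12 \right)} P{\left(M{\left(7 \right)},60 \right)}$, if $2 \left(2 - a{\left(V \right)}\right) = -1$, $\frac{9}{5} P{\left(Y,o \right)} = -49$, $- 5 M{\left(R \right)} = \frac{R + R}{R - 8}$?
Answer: $- \frac{1225}{18} \approx -68.056$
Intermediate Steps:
$M{\left(R \right)} = - \frac{2 R}{5 \left(-8 + R\right)}$ ($M{\left(R \right)} = - \frac{\left(R + R\right) \frac{1}{R - 8}}{5} = - \frac{2 R \frac{1}{-8 + R}}{5} = - \frac{2 R}{5 \left(-8 + R\right)}$)
$P{\left(Y,o \right)} = - \frac{245}{9}$ ($P{\left(Y,o \right)} = \frac{5}{9} \left(-49\right) = - \frac{245}{9}$)
$a{\left(V \right)} = \frac{5}{2}$ ($a{\left(V \right)} = 2 - - \frac{1}{2} = 2 + \frac{1}{2} = \frac{5}{2}$)
$a{\left(-12 \right)} P{\left(M{\left(7 \right)},60 \right)} = \frac{5}{2} \left(- \frac{245}{9}\right) = - \frac{1225}{18}$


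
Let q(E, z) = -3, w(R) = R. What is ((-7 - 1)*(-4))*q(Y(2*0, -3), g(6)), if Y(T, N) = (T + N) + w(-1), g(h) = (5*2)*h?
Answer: -96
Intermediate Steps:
g(h) = 10*h
Y(T, N) = -1 + N + T (Y(T, N) = (T + N) - 1 = (N + T) - 1 = -1 + N + T)
((-7 - 1)*(-4))*q(Y(2*0, -3), g(6)) = ((-7 - 1)*(-4))*(-3) = -8*(-4)*(-3) = 32*(-3) = -96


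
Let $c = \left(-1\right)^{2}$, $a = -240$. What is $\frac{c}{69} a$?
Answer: $- \frac{80}{23} \approx -3.4783$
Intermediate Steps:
$c = 1$
$\frac{c}{69} a = 1 \cdot \frac{1}{69} \left(-240\right) = \frac{1}{69} \left(-240\right) = - \frac{80}{23}$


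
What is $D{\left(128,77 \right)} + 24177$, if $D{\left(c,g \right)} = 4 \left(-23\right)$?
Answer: $24085$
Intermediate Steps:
$D{\left(c,g \right)} = -92$
$D{\left(128,77 \right)} + 24177 = -92 + 24177 = 24085$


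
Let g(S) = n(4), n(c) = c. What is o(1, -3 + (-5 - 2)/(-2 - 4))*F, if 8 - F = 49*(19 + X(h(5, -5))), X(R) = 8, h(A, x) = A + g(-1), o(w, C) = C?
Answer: 14465/6 ≈ 2410.8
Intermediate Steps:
g(S) = 4
h(A, x) = 4 + A (h(A, x) = A + 4 = 4 + A)
F = -1315 (F = 8 - 49*(19 + 8) = 8 - 49*27 = 8 - 1*1323 = 8 - 1323 = -1315)
o(1, -3 + (-5 - 2)/(-2 - 4))*F = (-3 + (-5 - 2)/(-2 - 4))*(-1315) = (-3 - 7/(-6))*(-1315) = (-3 - 7*(-1/6))*(-1315) = (-3 + 7/6)*(-1315) = -11/6*(-1315) = 14465/6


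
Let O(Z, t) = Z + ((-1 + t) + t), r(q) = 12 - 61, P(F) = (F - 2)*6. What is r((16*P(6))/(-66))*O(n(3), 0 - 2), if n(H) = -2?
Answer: 343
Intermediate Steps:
P(F) = -12 + 6*F (P(F) = (-2 + F)*6 = -12 + 6*F)
r(q) = -49
O(Z, t) = -1 + Z + 2*t (O(Z, t) = Z + (-1 + 2*t) = -1 + Z + 2*t)
r((16*P(6))/(-66))*O(n(3), 0 - 2) = -49*(-1 - 2 + 2*(0 - 2)) = -49*(-1 - 2 + 2*(-2)) = -49*(-1 - 2 - 4) = -49*(-7) = 343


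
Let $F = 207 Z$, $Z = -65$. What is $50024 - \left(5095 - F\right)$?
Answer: $31474$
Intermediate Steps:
$F = -13455$ ($F = 207 \left(-65\right) = -13455$)
$50024 - \left(5095 - F\right) = 50024 - \left(5095 - -13455\right) = 50024 - \left(5095 + 13455\right) = 50024 - 18550 = 31474$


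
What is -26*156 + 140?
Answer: -3916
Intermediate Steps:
-26*156 + 140 = -4056 + 140 = -3916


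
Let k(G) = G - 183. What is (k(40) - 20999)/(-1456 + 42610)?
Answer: -10571/20577 ≈ -0.51373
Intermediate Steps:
k(G) = -183 + G
(k(40) - 20999)/(-1456 + 42610) = ((-183 + 40) - 20999)/(-1456 + 42610) = (-143 - 20999)/41154 = -21142*1/41154 = -10571/20577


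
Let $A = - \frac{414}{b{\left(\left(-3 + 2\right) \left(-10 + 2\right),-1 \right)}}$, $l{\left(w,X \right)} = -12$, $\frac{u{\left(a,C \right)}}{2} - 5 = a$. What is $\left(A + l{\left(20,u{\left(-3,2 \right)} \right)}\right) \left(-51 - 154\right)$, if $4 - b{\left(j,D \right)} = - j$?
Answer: $\frac{19065}{2} \approx 9532.5$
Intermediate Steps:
$u{\left(a,C \right)} = 10 + 2 a$
$b{\left(j,D \right)} = 4 + j$ ($b{\left(j,D \right)} = 4 - - j = 4 + j$)
$A = - \frac{69}{2}$ ($A = - \frac{414}{4 + \left(-3 + 2\right) \left(-10 + 2\right)} = - \frac{414}{4 - -8} = - \frac{414}{4 + 8} = - \frac{414}{12} = \left(-414\right) \frac{1}{12} = - \frac{69}{2} \approx -34.5$)
$\left(A + l{\left(20,u{\left(-3,2 \right)} \right)}\right) \left(-51 - 154\right) = \left(- \frac{69}{2} - 12\right) \left(-51 - 154\right) = - \frac{93 \left(-51 - 154\right)}{2} = \left(- \frac{93}{2}\right) \left(-205\right) = \frac{19065}{2}$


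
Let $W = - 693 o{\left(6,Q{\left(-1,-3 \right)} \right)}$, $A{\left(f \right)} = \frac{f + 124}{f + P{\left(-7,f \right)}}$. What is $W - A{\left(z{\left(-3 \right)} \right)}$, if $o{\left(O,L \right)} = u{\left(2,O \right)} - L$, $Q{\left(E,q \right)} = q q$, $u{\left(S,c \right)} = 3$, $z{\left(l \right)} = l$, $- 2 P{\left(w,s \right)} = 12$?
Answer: $\frac{37543}{9} \approx 4171.4$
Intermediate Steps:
$P{\left(w,s \right)} = -6$ ($P{\left(w,s \right)} = \left(- \frac{1}{2}\right) 12 = -6$)
$Q{\left(E,q \right)} = q^{2}$
$o{\left(O,L \right)} = 3 - L$
$A{\left(f \right)} = \frac{124 + f}{-6 + f}$ ($A{\left(f \right)} = \frac{f + 124}{f - 6} = \frac{124 + f}{-6 + f}$)
$W = 4158$ ($W = - 693 \left(3 - \left(-3\right)^{2}\right) = - 693 \left(3 - 9\right) = \left(-693\right) \left(-6\right) = 4158$)
$W - A{\left(z{\left(-3 \right)} \right)} = 4158 - \frac{124 - 3}{-6 - 3} = 4158 - \frac{1}{-9} \cdot 121 = 4158 - \left(- \frac{1}{9}\right) 121 = 4158 - - \frac{121}{9} = 4158 + \frac{121}{9} = \frac{37543}{9}$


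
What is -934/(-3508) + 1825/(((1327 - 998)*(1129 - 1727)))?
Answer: 22169366/86271367 ≈ 0.25697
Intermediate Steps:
-934/(-3508) + 1825/(((1327 - 998)*(1129 - 1727))) = -934*(-1/3508) + 1825/((329*(-598))) = 467/1754 + 1825/(-196742) = 467/1754 + 1825*(-1/196742) = 467/1754 - 1825/196742 = 22169366/86271367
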